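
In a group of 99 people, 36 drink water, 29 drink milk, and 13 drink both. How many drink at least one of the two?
|A∪B| = |A| + |B| - |A∩B| = 36 + 29 - 13 = 52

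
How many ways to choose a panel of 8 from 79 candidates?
C(79,8) = 79!/(8!×71!) = 26088783435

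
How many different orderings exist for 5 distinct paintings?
5! = 120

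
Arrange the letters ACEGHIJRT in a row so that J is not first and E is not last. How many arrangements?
By inclusion-exclusion: 9! - 2×(9-1)! + (9-2)! = 362880 - 80640 + 5040 = 287280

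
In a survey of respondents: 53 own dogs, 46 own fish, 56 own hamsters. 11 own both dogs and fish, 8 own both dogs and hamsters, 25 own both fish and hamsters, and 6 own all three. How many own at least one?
|A∪B∪C| = 53+46+56-11-8-25+6 = 117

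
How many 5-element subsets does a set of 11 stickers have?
C(11,5) = 11!/(5!×6!) = 462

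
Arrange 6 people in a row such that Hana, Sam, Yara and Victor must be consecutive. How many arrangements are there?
Treat the 4 as one block: (6-4+1)! × 4! = 6 × 24 = 144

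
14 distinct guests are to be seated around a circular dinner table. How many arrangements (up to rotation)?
Circular: fix one position, arrange the rest. (14-1)! = 6227020800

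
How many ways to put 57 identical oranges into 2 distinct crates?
C(57+2-1, 2-1) = C(58, 1) = 58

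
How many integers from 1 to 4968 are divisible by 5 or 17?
⌊4968/5⌋ + ⌊4968/17⌋ - ⌊4968/85⌋ = 993 + 292 - 58 = 1227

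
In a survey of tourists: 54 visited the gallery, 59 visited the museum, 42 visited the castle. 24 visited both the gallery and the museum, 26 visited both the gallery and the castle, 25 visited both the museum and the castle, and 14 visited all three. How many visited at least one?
|A∪B∪C| = 54+59+42-24-26-25+14 = 94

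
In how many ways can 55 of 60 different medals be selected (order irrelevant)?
C(60,55) = 60!/(55!×5!) = 5461512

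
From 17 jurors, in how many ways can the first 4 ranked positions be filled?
P(17,4) = 17!/(17-4)! = 57120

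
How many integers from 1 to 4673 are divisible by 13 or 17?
⌊4673/13⌋ + ⌊4673/17⌋ - ⌊4673/221⌋ = 359 + 274 - 21 = 612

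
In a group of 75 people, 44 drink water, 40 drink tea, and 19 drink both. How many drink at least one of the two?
|A∪B| = |A| + |B| - |A∩B| = 44 + 40 - 19 = 65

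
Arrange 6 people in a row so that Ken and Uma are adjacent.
Treat as block: (6-1)! × 2! = 120 × 2 = 240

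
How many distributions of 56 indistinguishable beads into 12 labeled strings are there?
C(56+12-1, 12-1) = C(67, 11) = 1285063345176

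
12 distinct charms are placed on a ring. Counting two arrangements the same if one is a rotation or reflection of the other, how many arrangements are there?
(12-1)!/2 = 39916800/2 = 19958400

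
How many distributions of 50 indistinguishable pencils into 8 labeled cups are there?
C(50+8-1, 8-1) = C(57, 7) = 264385836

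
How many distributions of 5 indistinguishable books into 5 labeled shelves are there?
C(5+5-1, 5-1) = C(9, 4) = 126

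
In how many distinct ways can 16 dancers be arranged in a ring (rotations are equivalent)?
Circular: fix one position, arrange the rest. (16-1)! = 1307674368000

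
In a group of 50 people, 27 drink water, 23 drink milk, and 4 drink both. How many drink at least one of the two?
|A∪B| = |A| + |B| - |A∩B| = 27 + 23 - 4 = 46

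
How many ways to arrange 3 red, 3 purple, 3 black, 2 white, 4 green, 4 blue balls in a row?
19! / (3! × 3! × 3! × 2! × 4! × 4!) = 488864376000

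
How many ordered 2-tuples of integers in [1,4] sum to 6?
Coefficient of x^6 in (x + x² + ... + x^4)^2. By inclusion-exclusion on dice exceeding 4: Σ_j (-1)^j C(2,j)·C(6-1-4j, 1) = C(2,0)·C(5,1) - C(2,1)·C(1,1) = 1·5 - 2·1 = 3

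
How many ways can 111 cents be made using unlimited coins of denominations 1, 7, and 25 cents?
Coefficient of x^111 in 1/(1-x^1) · 1/(1-x^7) · 1/(1-x^25). Case on j = number of 25-cent coins (j = 0..4); remainder r = 111 - 25j is made from {1,7} in ⌊r/7⌋+1 ways. r = 111, 86, 61, 36, 11 → 16 + 13 + 9 + 6 + 2 = 46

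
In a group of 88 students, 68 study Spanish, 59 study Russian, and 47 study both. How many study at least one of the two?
|A∪B| = |A| + |B| - |A∩B| = 68 + 59 - 47 = 80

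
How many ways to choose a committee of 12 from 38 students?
C(38,12) = 38!/(12!×26!) = 2707475148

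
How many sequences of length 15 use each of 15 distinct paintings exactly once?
15! = 1307674368000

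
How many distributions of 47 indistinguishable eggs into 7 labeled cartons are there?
C(47+7-1, 7-1) = C(53, 6) = 22957480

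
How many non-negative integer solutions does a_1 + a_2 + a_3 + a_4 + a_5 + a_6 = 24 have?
C(24+6-1, 6-1) = C(29, 5) = 118755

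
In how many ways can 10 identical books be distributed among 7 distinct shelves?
C(10+7-1, 7-1) = C(16, 6) = 8008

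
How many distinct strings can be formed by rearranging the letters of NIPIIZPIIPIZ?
12! / (6! × 1! × 3! × 2!) = 55440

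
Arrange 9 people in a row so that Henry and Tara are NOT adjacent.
Total - adjacent = 9! - (9-1)!×2 = 362880 - 80640 = 282240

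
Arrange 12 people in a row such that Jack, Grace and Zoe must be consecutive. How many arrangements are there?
Treat the 3 as one block: (12-3+1)! × 3! = 3628800 × 6 = 21772800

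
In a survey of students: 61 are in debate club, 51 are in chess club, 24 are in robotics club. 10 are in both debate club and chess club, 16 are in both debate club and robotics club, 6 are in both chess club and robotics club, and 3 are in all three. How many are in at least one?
|A∪B∪C| = 61+51+24-10-16-6+3 = 107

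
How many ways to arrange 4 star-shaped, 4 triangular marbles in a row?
8! / (4! × 4!) = 70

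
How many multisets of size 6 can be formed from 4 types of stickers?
C(6+4-1, 4-1) = C(9, 3) = 84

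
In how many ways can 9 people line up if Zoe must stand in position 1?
Fix one position: (9-1)! = 40320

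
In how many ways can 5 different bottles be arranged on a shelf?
5! = 120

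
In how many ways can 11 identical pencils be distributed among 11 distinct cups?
C(11+11-1, 11-1) = C(21, 10) = 352716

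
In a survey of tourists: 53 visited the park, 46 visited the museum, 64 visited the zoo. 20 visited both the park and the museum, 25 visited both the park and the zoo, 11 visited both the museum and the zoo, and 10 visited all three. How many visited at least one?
|A∪B∪C| = 53+46+64-20-25-11+10 = 117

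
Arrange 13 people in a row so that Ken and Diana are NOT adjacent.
Total - adjacent = 13! - (13-1)!×2 = 6227020800 - 958003200 = 5269017600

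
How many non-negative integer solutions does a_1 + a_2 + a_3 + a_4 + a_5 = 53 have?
C(53+5-1, 5-1) = C(57, 4) = 395010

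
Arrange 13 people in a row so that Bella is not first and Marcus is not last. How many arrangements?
By inclusion-exclusion: 13! - 2×(13-1)! + (13-2)! = 6227020800 - 958003200 + 39916800 = 5308934400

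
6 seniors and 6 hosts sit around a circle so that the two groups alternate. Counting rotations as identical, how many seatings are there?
Fix one of the seniors: (6-1)! ways for the remaining seniors, × 6! ways for the hosts = 120 × 720 = 86400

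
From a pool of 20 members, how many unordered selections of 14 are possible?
C(20,14) = 20!/(14!×6!) = 38760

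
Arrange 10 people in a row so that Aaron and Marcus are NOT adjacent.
Total - adjacent = 10! - (10-1)!×2 = 3628800 - 725760 = 2903040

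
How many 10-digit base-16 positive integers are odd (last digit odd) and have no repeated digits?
Last∈{1,3,5,7,9,11,13,15}. Last=0: 0. Last nonzero: 8×14×P(14,8) = 13561067520. Total = 13561067520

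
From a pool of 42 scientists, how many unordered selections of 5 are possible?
C(42,5) = 42!/(5!×37!) = 850668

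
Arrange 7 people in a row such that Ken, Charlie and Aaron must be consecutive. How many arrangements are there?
Treat the 3 as one block: (7-3+1)! × 3! = 120 × 6 = 720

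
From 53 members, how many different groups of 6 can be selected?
C(53,6) = 53!/(6!×47!) = 22957480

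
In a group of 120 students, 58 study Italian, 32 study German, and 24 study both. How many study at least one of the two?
|A∪B| = |A| + |B| - |A∩B| = 58 + 32 - 24 = 66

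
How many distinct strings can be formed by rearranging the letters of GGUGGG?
6! / (1! × 5!) = 6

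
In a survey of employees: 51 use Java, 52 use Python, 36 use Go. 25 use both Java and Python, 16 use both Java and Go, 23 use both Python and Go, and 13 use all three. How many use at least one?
|A∪B∪C| = 51+52+36-25-16-23+13 = 88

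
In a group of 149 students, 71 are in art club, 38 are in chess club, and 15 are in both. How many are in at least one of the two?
|A∪B| = |A| + |B| - |A∩B| = 71 + 38 - 15 = 94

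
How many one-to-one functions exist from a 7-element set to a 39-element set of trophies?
P(39,7) = 39!/(39-7)! = 77519922480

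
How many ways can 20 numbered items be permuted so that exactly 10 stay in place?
Choose the 10 fixed points C(20,10) = 184756, derange the rest: !10 = Σ_{j=0}^{10} (-1)^j·10!/j! = 3628800 - 3628800 + 1814400 - 604800 + 151200 - 30240 + 5040 - 720 + 90 - 10 + 1 = 1334961. Product = 184756 × 1334961 = 246642054516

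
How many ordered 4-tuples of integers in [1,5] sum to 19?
Coefficient of x^19 in (x + x² + ... + x^5)^4. By inclusion-exclusion on dice exceeding 5: Σ_j (-1)^j C(4,j)·C(19-1-5j, 3) = C(4,0)·C(18,3) - C(4,1)·C(13,3) + C(4,2)·C(8,3) - C(4,3)·C(3,3) = 1·816 - 4·286 + 6·56 - 4·1 = 4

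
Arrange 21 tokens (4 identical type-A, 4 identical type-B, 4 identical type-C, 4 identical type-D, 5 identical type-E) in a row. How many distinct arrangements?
21! / (4! × 4! × 4! × 4! × 5!) = 1283268987000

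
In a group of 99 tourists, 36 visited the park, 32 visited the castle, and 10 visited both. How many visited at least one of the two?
|A∪B| = |A| + |B| - |A∩B| = 36 + 32 - 10 = 58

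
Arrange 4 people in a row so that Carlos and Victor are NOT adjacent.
Total - adjacent = 4! - (4-1)!×2 = 24 - 12 = 12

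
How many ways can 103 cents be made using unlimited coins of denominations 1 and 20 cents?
Coefficient of x^103 in 1/(1-x^1) · 1/(1-x^20). Use j coins of 20 for j = 0..⌊103/20⌋ = 5, the rest in 1s: 5 + 1 = 6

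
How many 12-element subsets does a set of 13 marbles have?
C(13,12) = 13!/(12!×1!) = 13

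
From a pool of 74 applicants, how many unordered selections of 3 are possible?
C(74,3) = 74!/(3!×71!) = 64824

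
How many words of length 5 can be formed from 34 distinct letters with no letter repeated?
P(34,5) = 34!/(34-5)! = 33390720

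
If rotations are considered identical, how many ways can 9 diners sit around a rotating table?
Circular: fix one position, arrange the rest. (9-1)! = 40320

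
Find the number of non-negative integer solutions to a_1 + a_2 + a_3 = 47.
C(47+3-1, 3-1) = C(49, 2) = 1176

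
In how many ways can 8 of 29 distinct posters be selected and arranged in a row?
P(29,8) = 29!/(29-8)! = 173059286400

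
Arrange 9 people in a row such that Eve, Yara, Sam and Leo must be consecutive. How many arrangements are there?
Treat the 4 as one block: (9-4+1)! × 4! = 720 × 24 = 17280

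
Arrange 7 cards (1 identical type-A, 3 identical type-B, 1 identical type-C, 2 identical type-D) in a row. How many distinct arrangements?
7! / (1! × 3! × 1! × 2!) = 420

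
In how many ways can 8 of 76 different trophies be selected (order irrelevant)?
C(76,8) = 76!/(8!×68!) = 18855883575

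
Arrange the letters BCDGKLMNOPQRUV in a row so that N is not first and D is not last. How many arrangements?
By inclusion-exclusion: 14! - 2×(14-1)! + (14-2)! = 87178291200 - 12454041600 + 479001600 = 75203251200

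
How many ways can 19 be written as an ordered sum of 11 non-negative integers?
C(19+11-1, 11-1) = C(29, 10) = 20030010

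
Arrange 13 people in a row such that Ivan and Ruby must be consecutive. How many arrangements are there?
Treat the 2 as one block: (13-2+1)! × 2! = 479001600 × 2 = 958003200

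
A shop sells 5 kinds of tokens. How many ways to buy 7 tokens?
C(7+5-1, 5-1) = C(11, 4) = 330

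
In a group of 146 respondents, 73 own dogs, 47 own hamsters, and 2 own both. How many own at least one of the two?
|A∪B| = |A| + |B| - |A∩B| = 73 + 47 - 2 = 118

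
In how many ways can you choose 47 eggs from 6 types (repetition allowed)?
C(47+6-1, 6-1) = C(52, 5) = 2598960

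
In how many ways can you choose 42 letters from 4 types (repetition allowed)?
C(42+4-1, 4-1) = C(45, 3) = 14190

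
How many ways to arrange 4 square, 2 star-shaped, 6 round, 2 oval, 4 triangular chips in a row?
18! / (4! × 2! × 6! × 2! × 4!) = 3859455600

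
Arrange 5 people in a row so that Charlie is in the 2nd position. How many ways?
Fix one position: (5-1)! = 24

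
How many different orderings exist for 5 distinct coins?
5! = 120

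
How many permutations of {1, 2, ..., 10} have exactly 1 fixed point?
Choose the 1 fixed point C(10,1) = 10, derange the rest: !9 = Σ_{j=0}^{9} (-1)^j·9!/j! = 362880 - 362880 + 181440 - 60480 + 15120 - 3024 + 504 - 72 + 9 - 1 = 133496. Product = 10 × 133496 = 1334960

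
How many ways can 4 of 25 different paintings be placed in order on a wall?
P(25,4) = 25!/(25-4)! = 303600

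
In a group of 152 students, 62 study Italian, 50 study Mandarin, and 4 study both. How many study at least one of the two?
|A∪B| = |A| + |B| - |A∩B| = 62 + 50 - 4 = 108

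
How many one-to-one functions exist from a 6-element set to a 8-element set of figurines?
P(8,6) = 8!/(8-6)! = 20160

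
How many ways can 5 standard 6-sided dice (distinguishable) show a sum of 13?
Coefficient of x^13 in (x + x² + ... + x^6)^5. By inclusion-exclusion on dice exceeding 6: Σ_j (-1)^j C(5,j)·C(13-1-6j, 4) = C(5,0)·C(12,4) - C(5,1)·C(6,4) = 1·495 - 5·15 = 420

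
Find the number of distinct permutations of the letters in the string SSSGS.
5! / (4! × 1!) = 5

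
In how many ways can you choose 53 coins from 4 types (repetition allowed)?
C(53+4-1, 4-1) = C(56, 3) = 27720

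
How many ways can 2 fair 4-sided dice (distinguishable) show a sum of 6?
Coefficient of x^6 in (x + x² + ... + x^4)^2. By inclusion-exclusion on dice exceeding 4: Σ_j (-1)^j C(2,j)·C(6-1-4j, 1) = C(2,0)·C(5,1) - C(2,1)·C(1,1) = 1·5 - 2·1 = 3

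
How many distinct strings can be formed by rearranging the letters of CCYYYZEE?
8! / (2! × 2! × 3! × 1!) = 1680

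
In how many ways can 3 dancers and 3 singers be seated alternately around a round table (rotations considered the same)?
Fix one of the dancers: (3-1)! ways for the remaining dancers, × 3! ways for the singers = 2 × 6 = 12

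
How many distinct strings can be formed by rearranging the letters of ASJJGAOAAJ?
10! / (3! × 4! × 1! × 1! × 1!) = 25200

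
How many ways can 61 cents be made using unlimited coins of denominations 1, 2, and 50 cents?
Coefficient of x^61 in 1/(1-x^1) · 1/(1-x^2) · 1/(1-x^50). Case on j = number of 50-cent coins (j = 0..1); remainder r = 61 - 50j is made from {1,2} in ⌊r/2⌋+1 ways. r = 61, 11 → 31 + 6 = 37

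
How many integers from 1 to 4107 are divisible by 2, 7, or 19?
⌊4107/2⌋+⌊4107/7⌋+⌊4107/19⌋ - ⌊4107/14⌋-⌊4107/38⌋-⌊4107/133⌋ + ⌊4107/266⌋ = 2053+586+216 - 293-108-30 + 15 = 2439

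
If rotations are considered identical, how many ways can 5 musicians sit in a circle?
Circular: fix one position, arrange the rest. (5-1)! = 24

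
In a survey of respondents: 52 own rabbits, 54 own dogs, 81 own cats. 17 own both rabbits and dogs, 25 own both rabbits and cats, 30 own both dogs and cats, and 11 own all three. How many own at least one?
|A∪B∪C| = 52+54+81-17-25-30+11 = 126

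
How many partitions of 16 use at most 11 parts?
By conjugation, equals partitions of 16 into parts ≤ 11. Let r_j(i) = number of partitions of i into parts ≤ j, for i = 0..16. r_1(i) = 1 for all i; r_j(i) = r_{j-1}(i) + r_j(i-j). Rows j = 2..11: ≤2: 1 1 2 2 3 3 4 4 5 5 6 6 7 7 8 8 9; ≤3: 1 1 2 3 4 5 7 8 10 12 14 16 19 21 24 27 30; ≤4: 1 1 2 3 5 6 9 11 15 18 23 27 34 39 47 54 64; ≤5: 1 1 2 3 5 7 10 13 18 23 30 37 47 57 70 84 101; ≤6: 1 1 2 3 5 7 11 14 20 26 35 44 58 71 90 110 136; ≤7: 1 1 2 3 5 7 11 15 21 28 38 49 65 82 105 131 164; ≤8: 1 1 2 3 5 7 11 15 22 29 40 52 70 89 116 146 186; ≤9: 1 1 2 3 5 7 11 15 22 30 41 54 73 94 123 157 201; ≤10: 1 1 2 3 5 7 11 15 22 30 42 55 75 97 128 164 212; ≤11: 1 1 2 3 5 7 11 15 22 30 42 56 76 99 131 169 219. r_11(16) = 219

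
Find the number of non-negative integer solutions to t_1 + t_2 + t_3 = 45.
C(45+3-1, 3-1) = C(47, 2) = 1081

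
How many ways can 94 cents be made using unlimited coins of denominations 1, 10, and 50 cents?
Coefficient of x^94 in 1/(1-x^1) · 1/(1-x^10) · 1/(1-x^50). Case on j = number of 50-cent coins (j = 0..1); remainder r = 94 - 50j is made from {1,10} in ⌊r/10⌋+1 ways. r = 94, 44 → 10 + 5 = 15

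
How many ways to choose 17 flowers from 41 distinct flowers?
C(41,17) = 41!/(17!×24!) = 151584480450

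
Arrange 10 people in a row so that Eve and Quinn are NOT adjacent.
Total - adjacent = 10! - (10-1)!×2 = 3628800 - 725760 = 2903040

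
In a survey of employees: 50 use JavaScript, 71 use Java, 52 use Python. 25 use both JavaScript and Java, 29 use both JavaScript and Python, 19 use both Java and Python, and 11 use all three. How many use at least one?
|A∪B∪C| = 50+71+52-25-29-19+11 = 111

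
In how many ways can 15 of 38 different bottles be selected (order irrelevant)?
C(38,15) = 38!/(15!×23!) = 15471286560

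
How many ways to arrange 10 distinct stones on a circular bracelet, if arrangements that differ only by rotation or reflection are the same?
(10-1)!/2 = 362880/2 = 181440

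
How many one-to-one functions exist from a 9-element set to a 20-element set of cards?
P(20,9) = 20!/(20-9)! = 60949324800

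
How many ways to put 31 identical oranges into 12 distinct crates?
C(31+12-1, 12-1) = C(42, 11) = 4280561376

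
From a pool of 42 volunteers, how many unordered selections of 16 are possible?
C(42,16) = 42!/(16!×26!) = 166509721602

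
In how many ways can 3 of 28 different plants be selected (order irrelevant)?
C(28,3) = 28!/(3!×25!) = 3276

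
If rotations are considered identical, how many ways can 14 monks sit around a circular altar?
Circular: fix one position, arrange the rest. (14-1)! = 6227020800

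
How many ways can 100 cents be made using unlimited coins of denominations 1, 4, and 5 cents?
Coefficient of x^100 in 1/(1-x^1) · 1/(1-x^4) · 1/(1-x^5). Case on j = number of 5-cent coins (j = 0..20); remainder r = 100 - 5j is made from {1,4} in ⌊r/4⌋+1 ways. r = 100, 95, 90, 85, 80, 75, 70, 65, 60, 55, 50, 45, 40, 35, 30, 25, 20, 15, 10, 5, 0 → 26 + 24 + 23 + 22 + 21 + 19 + 18 + 17 + 16 + 14 + 13 + 12 + 11 + 9 + 8 + 7 + 6 + 4 + 3 + 2 + 1 = 276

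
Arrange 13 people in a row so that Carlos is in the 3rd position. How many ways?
Fix one position: (13-1)! = 479001600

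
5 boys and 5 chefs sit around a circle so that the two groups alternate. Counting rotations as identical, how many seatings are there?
Fix one of the boys: (5-1)! ways for the remaining boys, × 5! ways for the chefs = 24 × 120 = 2880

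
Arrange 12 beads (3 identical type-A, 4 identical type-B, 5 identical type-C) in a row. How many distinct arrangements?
12! / (3! × 4! × 5!) = 27720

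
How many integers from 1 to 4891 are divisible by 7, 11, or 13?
⌊4891/7⌋+⌊4891/11⌋+⌊4891/13⌋ - ⌊4891/77⌋-⌊4891/91⌋-⌊4891/143⌋ + ⌊4891/1001⌋ = 698+444+376 - 63-53-34 + 4 = 1372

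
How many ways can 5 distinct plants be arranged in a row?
5! = 120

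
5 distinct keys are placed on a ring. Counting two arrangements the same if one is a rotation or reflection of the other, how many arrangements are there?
(5-1)!/2 = 24/2 = 12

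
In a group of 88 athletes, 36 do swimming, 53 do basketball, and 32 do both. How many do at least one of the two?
|A∪B| = |A| + |B| - |A∩B| = 36 + 53 - 32 = 57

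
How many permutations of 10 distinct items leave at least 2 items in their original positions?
Exactly j fixed points: C(10,j)·!(10-j); sum over j ≥ 2 (derangement numbers via !m = (m-1)·(!(m-1) + !(m-2)): !0..!8 = 1, 0, 1, 2, 9, 44, 265, 1854, 14833). Σ_{j=2}^{10} C(10,j)·!(10-j) = C(10,2)·!8 + C(10,3)·!7 + C(10,4)·!6 + C(10,5)·!5 + C(10,6)·!4 + C(10,7)·!3 + C(10,8)·!2 + C(10,9)·!1 + C(10,10)·!0 = 45·14833 + 120·1854 + 210·265 + 252·44 + 210·9 + 120·2 + 45·1 + 10·0 + 1·1 = 958879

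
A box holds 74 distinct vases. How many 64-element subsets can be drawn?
C(74,64) = 74!/(64!×10!) = 718406958841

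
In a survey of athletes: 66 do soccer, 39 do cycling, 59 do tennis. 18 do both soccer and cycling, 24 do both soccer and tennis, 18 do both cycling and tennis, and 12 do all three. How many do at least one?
|A∪B∪C| = 66+39+59-18-24-18+12 = 116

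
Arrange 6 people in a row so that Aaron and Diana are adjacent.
Treat as block: (6-1)! × 2! = 120 × 2 = 240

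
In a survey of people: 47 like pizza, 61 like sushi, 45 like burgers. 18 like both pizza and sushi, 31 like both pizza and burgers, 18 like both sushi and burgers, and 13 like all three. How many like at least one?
|A∪B∪C| = 47+61+45-18-31-18+13 = 99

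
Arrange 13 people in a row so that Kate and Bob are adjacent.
Treat as block: (13-1)! × 2! = 479001600 × 2 = 958003200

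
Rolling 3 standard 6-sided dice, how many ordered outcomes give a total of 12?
Coefficient of x^12 in (x + x² + ... + x^6)^3. By inclusion-exclusion on dice exceeding 6: Σ_j (-1)^j C(3,j)·C(12-1-6j, 2) = C(3,0)·C(11,2) - C(3,1)·C(5,2) = 1·55 - 3·10 = 25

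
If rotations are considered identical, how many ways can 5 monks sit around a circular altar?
Circular: fix one position, arrange the rest. (5-1)! = 24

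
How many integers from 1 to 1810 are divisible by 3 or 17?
⌊1810/3⌋ + ⌊1810/17⌋ - ⌊1810/51⌋ = 603 + 106 - 35 = 674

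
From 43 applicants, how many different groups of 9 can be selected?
C(43,9) = 43!/(9!×34!) = 563921995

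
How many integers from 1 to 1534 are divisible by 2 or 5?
⌊1534/2⌋ + ⌊1534/5⌋ - ⌊1534/10⌋ = 767 + 306 - 153 = 920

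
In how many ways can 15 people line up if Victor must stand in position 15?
Fix one position: (15-1)! = 87178291200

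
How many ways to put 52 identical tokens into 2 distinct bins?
C(52+2-1, 2-1) = C(53, 1) = 53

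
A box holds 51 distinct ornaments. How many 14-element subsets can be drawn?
C(51,14) = 51!/(14!×37!) = 1292706174900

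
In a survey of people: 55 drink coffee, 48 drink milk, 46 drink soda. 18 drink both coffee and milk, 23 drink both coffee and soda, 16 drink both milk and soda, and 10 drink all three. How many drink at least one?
|A∪B∪C| = 55+48+46-18-23-16+10 = 102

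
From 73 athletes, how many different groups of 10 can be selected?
C(73,10) = 73!/(10!×63!) = 621324937376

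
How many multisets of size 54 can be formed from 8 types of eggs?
C(54+8-1, 8-1) = C(61, 7) = 436270780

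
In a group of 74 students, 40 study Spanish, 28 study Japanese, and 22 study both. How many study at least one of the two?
|A∪B| = |A| + |B| - |A∩B| = 40 + 28 - 22 = 46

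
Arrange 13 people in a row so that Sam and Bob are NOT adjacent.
Total - adjacent = 13! - (13-1)!×2 = 6227020800 - 958003200 = 5269017600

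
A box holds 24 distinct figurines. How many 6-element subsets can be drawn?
C(24,6) = 24!/(6!×18!) = 134596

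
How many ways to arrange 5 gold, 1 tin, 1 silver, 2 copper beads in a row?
9! / (5! × 1! × 1! × 2!) = 1512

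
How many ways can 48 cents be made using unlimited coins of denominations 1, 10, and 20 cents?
Coefficient of x^48 in 1/(1-x^1) · 1/(1-x^10) · 1/(1-x^20). Case on j = number of 20-cent coins (j = 0..2); remainder r = 48 - 20j is made from {1,10} in ⌊r/10⌋+1 ways. r = 48, 28, 8 → 5 + 3 + 1 = 9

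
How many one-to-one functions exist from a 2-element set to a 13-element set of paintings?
P(13,2) = 13!/(13-2)! = 156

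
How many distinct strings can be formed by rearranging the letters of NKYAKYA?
7! / (2! × 2! × 1! × 2!) = 630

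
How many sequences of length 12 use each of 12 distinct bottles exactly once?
12! = 479001600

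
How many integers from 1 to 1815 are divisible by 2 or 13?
⌊1815/2⌋ + ⌊1815/13⌋ - ⌊1815/26⌋ = 907 + 139 - 69 = 977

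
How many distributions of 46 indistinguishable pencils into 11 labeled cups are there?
C(46+11-1, 11-1) = C(56, 10) = 35607051480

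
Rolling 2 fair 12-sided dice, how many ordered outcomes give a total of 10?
Coefficient of x^10 in (x + x² + ... + x^12)^2. By inclusion-exclusion on dice exceeding 12: Σ_j (-1)^j C(2,j)·C(10-1-12j, 1) = C(2,0)·C(9,1) = 1·9 = 9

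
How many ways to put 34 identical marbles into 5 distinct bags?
C(34+5-1, 5-1) = C(38, 4) = 73815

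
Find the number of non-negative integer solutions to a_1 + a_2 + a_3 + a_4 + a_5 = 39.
C(39+5-1, 5-1) = C(43, 4) = 123410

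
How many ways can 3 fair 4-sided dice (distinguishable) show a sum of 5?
Coefficient of x^5 in (x + x² + ... + x^4)^3. By inclusion-exclusion on dice exceeding 4: Σ_j (-1)^j C(3,j)·C(5-1-4j, 2) = C(3,0)·C(4,2) = 1·6 = 6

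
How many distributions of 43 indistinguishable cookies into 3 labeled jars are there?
C(43+3-1, 3-1) = C(45, 2) = 990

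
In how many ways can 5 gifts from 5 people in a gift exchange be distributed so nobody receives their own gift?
!5 = Σ_{j=0}^{5} (-1)^j·5!/j! = 120 - 120 + 60 - 20 + 5 - 1 = 44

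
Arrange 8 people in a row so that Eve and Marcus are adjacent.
Treat as block: (8-1)! × 2! = 5040 × 2 = 10080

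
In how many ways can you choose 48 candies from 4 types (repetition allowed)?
C(48+4-1, 4-1) = C(51, 3) = 20825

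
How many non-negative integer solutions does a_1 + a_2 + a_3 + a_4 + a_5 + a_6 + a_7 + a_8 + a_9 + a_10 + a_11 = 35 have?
C(35+11-1, 11-1) = C(45, 10) = 3190187286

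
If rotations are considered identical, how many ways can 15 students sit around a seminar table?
Circular: fix one position, arrange the rest. (15-1)! = 87178291200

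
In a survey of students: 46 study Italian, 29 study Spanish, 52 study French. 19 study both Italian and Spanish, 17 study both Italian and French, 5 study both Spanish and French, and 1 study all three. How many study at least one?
|A∪B∪C| = 46+29+52-19-17-5+1 = 87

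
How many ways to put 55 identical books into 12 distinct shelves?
C(55+12-1, 12-1) = C(66, 11) = 1074082795968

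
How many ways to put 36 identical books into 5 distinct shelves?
C(36+5-1, 5-1) = C(40, 4) = 91390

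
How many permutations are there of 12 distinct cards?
12! = 479001600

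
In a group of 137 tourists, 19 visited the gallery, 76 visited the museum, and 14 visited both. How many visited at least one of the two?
|A∪B| = |A| + |B| - |A∩B| = 19 + 76 - 14 = 81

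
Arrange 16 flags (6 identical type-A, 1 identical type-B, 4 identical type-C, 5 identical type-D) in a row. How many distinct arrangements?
16! / (6! × 1! × 4! × 5!) = 10090080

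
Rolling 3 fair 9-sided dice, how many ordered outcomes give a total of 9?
Coefficient of x^9 in (x + x² + ... + x^9)^3. By inclusion-exclusion on dice exceeding 9: Σ_j (-1)^j C(3,j)·C(9-1-9j, 2) = C(3,0)·C(8,2) = 1·28 = 28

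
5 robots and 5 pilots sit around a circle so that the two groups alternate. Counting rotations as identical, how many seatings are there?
Fix one of the robots: (5-1)! ways for the remaining robots, × 5! ways for the pilots = 24 × 120 = 2880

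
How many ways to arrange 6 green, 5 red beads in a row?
11! / (6! × 5!) = 462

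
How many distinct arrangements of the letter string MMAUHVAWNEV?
11! / (2! × 1! × 2! × 2! × 1! × 1! × 1! × 1!) = 4989600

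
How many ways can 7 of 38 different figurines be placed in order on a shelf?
P(38,7) = 38!/(38-7)! = 63606090240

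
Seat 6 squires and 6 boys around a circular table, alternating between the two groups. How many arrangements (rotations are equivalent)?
Fix one of the squires: (6-1)! ways for the remaining squires, × 6! ways for the boys = 120 × 720 = 86400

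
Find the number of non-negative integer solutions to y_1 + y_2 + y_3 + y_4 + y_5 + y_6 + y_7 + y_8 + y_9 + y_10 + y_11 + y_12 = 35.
C(35+12-1, 12-1) = C(46, 11) = 13340783196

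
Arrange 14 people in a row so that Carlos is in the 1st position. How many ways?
Fix one position: (14-1)! = 6227020800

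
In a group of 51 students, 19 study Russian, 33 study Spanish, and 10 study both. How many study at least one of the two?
|A∪B| = |A| + |B| - |A∩B| = 19 + 33 - 10 = 42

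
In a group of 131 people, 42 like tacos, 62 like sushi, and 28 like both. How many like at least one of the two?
|A∪B| = |A| + |B| - |A∩B| = 42 + 62 - 28 = 76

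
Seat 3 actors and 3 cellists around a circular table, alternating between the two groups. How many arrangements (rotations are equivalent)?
Fix one of the actors: (3-1)! ways for the remaining actors, × 3! ways for the cellists = 2 × 6 = 12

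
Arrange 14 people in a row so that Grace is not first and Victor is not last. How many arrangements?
By inclusion-exclusion: 14! - 2×(14-1)! + (14-2)! = 87178291200 - 12454041600 + 479001600 = 75203251200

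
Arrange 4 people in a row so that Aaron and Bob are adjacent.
Treat as block: (4-1)! × 2! = 6 × 2 = 12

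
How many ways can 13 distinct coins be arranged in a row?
13! = 6227020800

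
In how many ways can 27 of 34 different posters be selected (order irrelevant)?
C(34,27) = 34!/(27!×7!) = 5379616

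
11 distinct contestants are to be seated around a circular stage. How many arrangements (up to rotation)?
Circular: fix one position, arrange the rest. (11-1)! = 3628800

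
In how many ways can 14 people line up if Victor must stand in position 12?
Fix one position: (14-1)! = 6227020800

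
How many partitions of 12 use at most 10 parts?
By conjugation, equals partitions of 12 into parts ≤ 10. Let r_j(i) = number of partitions of i into parts ≤ j, for i = 0..12. r_1(i) = 1 for all i; r_j(i) = r_{j-1}(i) + r_j(i-j). Rows j = 2..10: ≤2: 1 1 2 2 3 3 4 4 5 5 6 6 7; ≤3: 1 1 2 3 4 5 7 8 10 12 14 16 19; ≤4: 1 1 2 3 5 6 9 11 15 18 23 27 34; ≤5: 1 1 2 3 5 7 10 13 18 23 30 37 47; ≤6: 1 1 2 3 5 7 11 14 20 26 35 44 58; ≤7: 1 1 2 3 5 7 11 15 21 28 38 49 65; ≤8: 1 1 2 3 5 7 11 15 22 29 40 52 70; ≤9: 1 1 2 3 5 7 11 15 22 30 41 54 73; ≤10: 1 1 2 3 5 7 11 15 22 30 42 55 75. r_10(12) = 75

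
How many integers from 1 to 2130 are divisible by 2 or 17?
⌊2130/2⌋ + ⌊2130/17⌋ - ⌊2130/34⌋ = 1065 + 125 - 62 = 1128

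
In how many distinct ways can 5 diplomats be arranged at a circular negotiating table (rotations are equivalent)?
Circular: fix one position, arrange the rest. (5-1)! = 24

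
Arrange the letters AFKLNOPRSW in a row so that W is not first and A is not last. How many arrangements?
By inclusion-exclusion: 10! - 2×(10-1)! + (10-2)! = 3628800 - 725760 + 40320 = 2943360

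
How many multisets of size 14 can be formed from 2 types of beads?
C(14+2-1, 2-1) = C(15, 1) = 15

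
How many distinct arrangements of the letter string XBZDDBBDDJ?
10! / (4! × 1! × 3! × 1! × 1!) = 25200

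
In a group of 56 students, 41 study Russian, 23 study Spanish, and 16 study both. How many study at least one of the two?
|A∪B| = |A| + |B| - |A∩B| = 41 + 23 - 16 = 48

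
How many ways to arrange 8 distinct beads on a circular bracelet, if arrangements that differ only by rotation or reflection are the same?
(8-1)!/2 = 5040/2 = 2520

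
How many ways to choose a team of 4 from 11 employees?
C(11,4) = 11!/(4!×7!) = 330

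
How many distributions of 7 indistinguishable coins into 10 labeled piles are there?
C(7+10-1, 10-1) = C(16, 9) = 11440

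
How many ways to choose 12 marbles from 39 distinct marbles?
C(39,12) = 39!/(12!×27!) = 3910797436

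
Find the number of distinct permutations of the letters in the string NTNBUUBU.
8! / (2! × 3! × 2! × 1!) = 1680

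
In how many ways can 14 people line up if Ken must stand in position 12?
Fix one position: (14-1)! = 6227020800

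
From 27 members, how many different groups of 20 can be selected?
C(27,20) = 27!/(20!×7!) = 888030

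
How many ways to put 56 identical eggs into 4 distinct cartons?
C(56+4-1, 4-1) = C(59, 3) = 32509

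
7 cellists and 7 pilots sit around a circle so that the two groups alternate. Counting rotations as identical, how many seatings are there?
Fix one of the cellists: (7-1)! ways for the remaining cellists, × 7! ways for the pilots = 720 × 5040 = 3628800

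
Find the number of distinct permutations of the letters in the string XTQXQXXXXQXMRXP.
15! / (3! × 8! × 1! × 1! × 1! × 1!) = 5405400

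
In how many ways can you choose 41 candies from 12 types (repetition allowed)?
C(41+12-1, 12-1) = C(52, 11) = 60403728840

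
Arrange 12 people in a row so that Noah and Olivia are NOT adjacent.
Total - adjacent = 12! - (12-1)!×2 = 479001600 - 79833600 = 399168000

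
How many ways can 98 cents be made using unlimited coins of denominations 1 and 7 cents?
Coefficient of x^98 in 1/(1-x^1) · 1/(1-x^7). Use j coins of 7 for j = 0..⌊98/7⌋ = 14, the rest in 1s: 14 + 1 = 15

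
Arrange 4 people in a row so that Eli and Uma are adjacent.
Treat as block: (4-1)! × 2! = 6 × 2 = 12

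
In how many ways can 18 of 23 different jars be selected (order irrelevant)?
C(23,18) = 23!/(18!×5!) = 33649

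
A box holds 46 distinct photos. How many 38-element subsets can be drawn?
C(46,38) = 46!/(38!×8!) = 260932815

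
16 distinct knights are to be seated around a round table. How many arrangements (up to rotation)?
Circular: fix one position, arrange the rest. (16-1)! = 1307674368000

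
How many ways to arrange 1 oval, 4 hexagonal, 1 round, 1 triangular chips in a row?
7! / (1! × 4! × 1! × 1!) = 210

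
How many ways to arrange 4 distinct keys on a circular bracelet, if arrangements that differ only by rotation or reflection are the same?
(4-1)!/2 = 6/2 = 3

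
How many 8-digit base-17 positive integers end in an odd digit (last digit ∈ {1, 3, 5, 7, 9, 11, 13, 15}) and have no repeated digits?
Last∈{1,3,5,7,9,11,13,15}. Last=0: 0. Last nonzero: 8×15×P(15,6) = 432432000. Total = 432432000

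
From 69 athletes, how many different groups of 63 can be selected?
C(69,63) = 69!/(63!×6!) = 119877472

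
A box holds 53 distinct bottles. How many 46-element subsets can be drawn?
C(53,46) = 53!/(46!×7!) = 154143080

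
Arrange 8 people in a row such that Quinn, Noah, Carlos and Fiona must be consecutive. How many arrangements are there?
Treat the 4 as one block: (8-4+1)! × 4! = 120 × 24 = 2880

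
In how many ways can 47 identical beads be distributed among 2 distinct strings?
C(47+2-1, 2-1) = C(48, 1) = 48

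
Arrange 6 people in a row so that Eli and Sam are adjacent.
Treat as block: (6-1)! × 2! = 120 × 2 = 240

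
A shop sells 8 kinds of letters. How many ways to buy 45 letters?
C(45+8-1, 8-1) = C(52, 7) = 133784560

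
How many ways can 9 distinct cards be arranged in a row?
9! = 362880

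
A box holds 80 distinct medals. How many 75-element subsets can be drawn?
C(80,75) = 80!/(75!×5!) = 24040016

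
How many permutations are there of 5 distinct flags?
5! = 120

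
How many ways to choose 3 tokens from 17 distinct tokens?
C(17,3) = 17!/(3!×14!) = 680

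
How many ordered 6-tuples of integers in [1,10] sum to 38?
Coefficient of x^38 in (x + x² + ... + x^10)^6. By inclusion-exclusion on dice exceeding 10: Σ_j (-1)^j C(6,j)·C(38-1-10j, 5) = C(6,0)·C(37,5) - C(6,1)·C(27,5) + C(6,2)·C(17,5) - C(6,3)·C(7,5) = 1·435897 - 6·80730 + 15·6188 - 20·21 = 43917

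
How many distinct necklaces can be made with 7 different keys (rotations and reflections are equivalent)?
(7-1)!/2 = 720/2 = 360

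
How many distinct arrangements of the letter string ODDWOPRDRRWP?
12! / (2! × 2! × 3! × 3! × 2!) = 1663200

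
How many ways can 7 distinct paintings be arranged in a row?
7! = 5040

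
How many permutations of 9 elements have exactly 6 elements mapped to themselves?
Choose the 6 fixed points C(9,6) = 84, derange the rest: !3 = Σ_{j=0}^{3} (-1)^j·3!/j! = 6 - 6 + 3 - 1 = 2. Product = 84 × 2 = 168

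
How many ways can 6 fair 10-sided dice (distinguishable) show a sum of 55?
Coefficient of x^55 in (x + x² + ... + x^10)^6. By inclusion-exclusion on dice exceeding 10: Σ_j (-1)^j C(6,j)·C(55-1-10j, 5) = C(6,0)·C(54,5) - C(6,1)·C(44,5) + C(6,2)·C(34,5) - C(6,3)·C(24,5) + C(6,4)·C(14,5) = 1·3162510 - 6·1086008 + 15·278256 - 20·42504 + 15·2002 = 252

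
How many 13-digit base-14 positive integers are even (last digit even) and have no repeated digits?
Last∈{0,2,4,6,8,10,12}. Last=0: 6227020800. Last nonzero: 6×12×P(12,11) = 34488115200. Total = 40715136000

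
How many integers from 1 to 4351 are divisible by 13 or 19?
⌊4351/13⌋ + ⌊4351/19⌋ - ⌊4351/247⌋ = 334 + 229 - 17 = 546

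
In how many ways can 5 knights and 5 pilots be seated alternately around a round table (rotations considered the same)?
Fix one of the knights: (5-1)! ways for the remaining knights, × 5! ways for the pilots = 24 × 120 = 2880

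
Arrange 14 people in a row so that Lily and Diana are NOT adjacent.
Total - adjacent = 14! - (14-1)!×2 = 87178291200 - 12454041600 = 74724249600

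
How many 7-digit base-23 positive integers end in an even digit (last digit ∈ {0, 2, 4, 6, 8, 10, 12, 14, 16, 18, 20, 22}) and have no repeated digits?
Last∈{0,2,4,6,8,10,12,14,16,18,20,22}. Last=0: 53721360. Last nonzero: 11×21×P(21,5) = 564074280. Total = 617795640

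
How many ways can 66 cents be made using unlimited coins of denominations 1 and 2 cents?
Coefficient of x^66 in 1/(1-x^1) · 1/(1-x^2). Use j coins of 2 for j = 0..⌊66/2⌋ = 33, the rest in 1s: 33 + 1 = 34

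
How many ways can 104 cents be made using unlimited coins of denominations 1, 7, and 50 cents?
Coefficient of x^104 in 1/(1-x^1) · 1/(1-x^7) · 1/(1-x^50). Case on j = number of 50-cent coins (j = 0..2); remainder r = 104 - 50j is made from {1,7} in ⌊r/7⌋+1 ways. r = 104, 54, 4 → 15 + 8 + 1 = 24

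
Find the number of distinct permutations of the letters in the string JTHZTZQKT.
9! / (1! × 1! × 2! × 1! × 1! × 3!) = 30240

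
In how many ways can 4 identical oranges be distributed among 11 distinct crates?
C(4+11-1, 11-1) = C(14, 10) = 1001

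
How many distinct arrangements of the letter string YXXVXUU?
7! / (1! × 1! × 2! × 3!) = 420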